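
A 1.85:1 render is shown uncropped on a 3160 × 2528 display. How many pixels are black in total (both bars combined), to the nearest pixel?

1.85:1 is wider than 5:4, so it spans the full width.
Content height = 3160 / 1.850 ≈ 1708.1081 px.
Black = 2528 − 1708.1081 = 819.8919 px.
Across the 3160-px span: 819.8919 × 3160 ≈ 2590858 px.

2590858 pixels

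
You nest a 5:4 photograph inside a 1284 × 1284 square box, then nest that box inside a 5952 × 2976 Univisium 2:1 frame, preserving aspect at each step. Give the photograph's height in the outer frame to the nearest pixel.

2381 px

Inside the 1284×1284 canvas the photograph is width-limited at 1284.00 × 1027.20.
The square canvas is height-limited in 5952×2976, giving 2976.00 × 2976.00; scale factor 2.3178.
So the photograph's height is 1027.20 × 2.3178 ≈ 2380.80.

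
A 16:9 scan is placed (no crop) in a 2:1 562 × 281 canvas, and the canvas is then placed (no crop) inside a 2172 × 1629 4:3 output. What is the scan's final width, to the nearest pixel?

First fit — 16:9 into 562×281 spans the height: 499.56 × 281.00.
The 2:1 canvas is width-limited in 2172×1629, giving 2172.00 × 1086.00; scale factor 3.8648.
So the scan's width is 499.56 × 3.8648 ≈ 1930.67.

1931 px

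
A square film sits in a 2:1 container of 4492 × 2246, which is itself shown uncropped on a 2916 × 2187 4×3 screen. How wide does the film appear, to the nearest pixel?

Inside the 4492×2246 canvas the film is height-limited at 2246.00 × 2246.00.
Second fit — the 2:1 canvas into 2916×2187 spans the width: 2916.00 × 1458.00 (×0.6492 from 4492×2246).
The film scales with it: width 2246.00 × 0.6492 ≈ 1458.00.

1458 px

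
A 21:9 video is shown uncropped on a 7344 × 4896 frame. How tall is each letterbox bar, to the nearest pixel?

21:9 (2.333) > 3×2 (1.500), so the video fills the width.
That makes the image 3147.43 px tall (7344 × 9/21).
Leftover height: 4896 − 3147.43 = 1748.57 px → 874.29 each side.

874 px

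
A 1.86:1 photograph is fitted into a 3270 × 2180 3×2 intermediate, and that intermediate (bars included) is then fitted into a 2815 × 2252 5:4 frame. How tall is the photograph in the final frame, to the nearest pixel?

1513 px

First fit — 1.86:1 into 3270×2180 spans the width: 3270.00 × 1758.06.
3×2 in 2815×2252: fills the width, so the intermediate becomes 2815.00 × 1876.67 — a scale of ×0.8609.
So the photograph's height is 1758.06 × 0.8609 ≈ 1513.44.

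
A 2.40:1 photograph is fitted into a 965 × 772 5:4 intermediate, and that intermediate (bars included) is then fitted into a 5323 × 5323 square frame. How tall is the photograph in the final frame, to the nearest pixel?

2218 px

Inside the 965×772 canvas the photograph is width-limited at 965.00 × 402.08.
Second fit — the 5:4 canvas into 5323×5323 spans the width: 5323.00 × 4258.40 (×5.5161 from 965×772).
The photograph scales with it: height 402.08 × 5.5161 ≈ 2217.92.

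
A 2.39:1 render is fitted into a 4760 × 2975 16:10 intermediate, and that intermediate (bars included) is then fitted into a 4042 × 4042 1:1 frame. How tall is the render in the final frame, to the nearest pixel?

1691 px

Inside the 4760×2975 canvas the render is width-limited at 4760.00 × 1991.63.
Second fit — the 16:10 canvas into 4042×4042 spans the width: 4042.00 × 2526.25 (×0.8492 from 4760×2975).
Applying the same ×0.8492: 1991.63 → 1691.21.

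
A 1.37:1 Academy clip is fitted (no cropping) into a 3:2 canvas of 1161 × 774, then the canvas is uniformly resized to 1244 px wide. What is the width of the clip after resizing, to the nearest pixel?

1136 px

Fitted into 1161×774, the clip spans the height; its width is 774 × 1.370 ≈ 1060.38 px.
Resizing to 1244 px wide multiplies everything by 1.0715: 1060.38 → 1136.19 px.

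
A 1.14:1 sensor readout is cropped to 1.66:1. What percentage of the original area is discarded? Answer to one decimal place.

31.3%

The width stays; only height is cut (since 1.66:1 is wider than 1.14:1).
Fraction kept = (1.140)/(1.660) ≈ 68.67%, so 31.33% is lost.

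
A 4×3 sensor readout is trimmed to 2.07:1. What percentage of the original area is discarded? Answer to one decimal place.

35.6%

2.07:1 is wider than 4×3, so the crop keeps the full width and trims the height.
Fraction kept = (1.333)/(2.070) ≈ 64.41%, so 35.59% is lost.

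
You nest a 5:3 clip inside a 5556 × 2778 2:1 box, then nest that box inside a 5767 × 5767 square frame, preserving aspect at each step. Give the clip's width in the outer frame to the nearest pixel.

Inside the 5556×2778 canvas the clip is height-limited at 4630.00 × 2778.00.
2:1 in 5767×5767: fills the width, so the intermediate becomes 5767.00 × 2883.50 — a scale of ×1.0380.
Applying the same ×1.0380: 4630.00 → 4805.83.

4806 px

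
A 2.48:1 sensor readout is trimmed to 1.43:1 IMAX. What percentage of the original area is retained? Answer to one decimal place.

1.43:1 IMAX is narrower than 2.48:1, so the crop keeps the full height and trims the width.
(1.430)/(2.480) ≈ 0.577 of the area survives.

57.7%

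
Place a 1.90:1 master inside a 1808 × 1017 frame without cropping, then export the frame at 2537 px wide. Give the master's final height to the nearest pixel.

Fitted into 1808×1017, the master spans the width; its height is 1808 / 1.900 ≈ 951.58 px.
Resizing to 2537 px wide multiplies everything by 1.4032: 951.58 → 1335.26 px.

1335 px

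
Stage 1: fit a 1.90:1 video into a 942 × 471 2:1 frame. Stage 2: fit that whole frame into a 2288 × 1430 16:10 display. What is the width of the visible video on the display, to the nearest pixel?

2174 px

1.90:1 in 942×471: fills the height, so the video is 894.90 × 471.00.
The 2:1 canvas is width-limited in 2288×1430, giving 2288.00 × 1144.00; scale factor 2.4289.
So the video's width is 894.90 × 2.4289 ≈ 2173.60.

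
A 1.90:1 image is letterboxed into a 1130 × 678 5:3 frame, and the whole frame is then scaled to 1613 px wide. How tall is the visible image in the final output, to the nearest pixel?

849 px

Fitted into 1130×678, the image spans the width; its height is 1130 / 1.900 ≈ 594.74 px.
Resizing to 1613 px wide multiplies everything by 1.4274: 594.74 → 848.95 px.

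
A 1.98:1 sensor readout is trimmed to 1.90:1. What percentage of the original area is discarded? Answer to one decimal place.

Going from 1.98:1 to 1.90:1 means cutting width while keeping height.
Area ratio = (1.900)/(1.980) = 95.96%; the remaining 4.04% is cropped out.

4.0%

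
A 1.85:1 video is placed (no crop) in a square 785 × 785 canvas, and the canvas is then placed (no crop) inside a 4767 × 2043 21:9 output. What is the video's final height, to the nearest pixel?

Inside the 785×785 canvas the video is width-limited at 785.00 × 424.32.
Second fit — the square canvas into 4767×2043 spans the height: 2043.00 × 2043.00 (×2.6025 from 785×785).
The video scales with it: height 424.32 × 2.6025 ≈ 1104.32.

1104 px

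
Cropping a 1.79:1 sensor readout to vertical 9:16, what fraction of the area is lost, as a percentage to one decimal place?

Going from 1.79:1 to vertical 9:16 means cutting width while keeping height.
(0.562)/(1.790) ≈ 0.314 of the area survives, leaving 68.58% discarded.

68.6%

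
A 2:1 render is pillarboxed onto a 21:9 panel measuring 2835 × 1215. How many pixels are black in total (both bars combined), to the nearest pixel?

2:1 is narrower than 21:9, so it spans the full height.
That makes the image 2430.0000 px wide (1215 × 2/1).
Black = 2835 − 2430.0000 = 405.0000 px.
Bar area = 405.0000 × 1215 ≈ 492075 px.

492075 pixels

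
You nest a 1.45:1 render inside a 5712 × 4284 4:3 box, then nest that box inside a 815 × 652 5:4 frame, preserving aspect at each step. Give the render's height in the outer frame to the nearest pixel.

1.45:1 in 5712×4284: fills the width, so the render is 5712.00 × 3939.31.
The 4:3 canvas is width-limited in 815×652, giving 815.00 × 611.25; scale factor 0.1427.
So the render's height is 3939.31 × 0.1427 ≈ 562.07.

562 px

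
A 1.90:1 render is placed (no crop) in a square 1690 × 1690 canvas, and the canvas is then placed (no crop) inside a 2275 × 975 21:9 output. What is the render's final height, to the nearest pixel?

513 px

Inside the 1690×1690 canvas the render is width-limited at 1690.00 × 889.47.
square in 2275×975: fills the height, so the intermediate becomes 975.00 × 975.00 — a scale of ×0.5769.
The render scales with it: height 889.47 × 0.5769 ≈ 513.16.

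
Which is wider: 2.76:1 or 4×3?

2.76 and 4×3 = 1.333; 2.76 > 1.333.

2.76:1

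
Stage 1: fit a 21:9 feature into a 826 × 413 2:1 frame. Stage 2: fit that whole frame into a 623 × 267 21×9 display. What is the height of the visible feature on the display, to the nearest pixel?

229 px

Inside the 826×413 canvas the feature is width-limited at 826.00 × 354.00.
Second fit — the 2:1 canvas into 623×267 spans the height: 534.00 × 267.00 (×0.6465 from 826×413).
So the feature's height is 354.00 × 0.6465 ≈ 228.86.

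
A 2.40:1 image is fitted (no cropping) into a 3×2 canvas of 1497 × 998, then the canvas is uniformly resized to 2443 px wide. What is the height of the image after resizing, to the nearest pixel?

In the 1497×998 frame the image fills the width: height = 1497 / 2.400 ≈ 623.75 px.
Resizing to 2443 px wide multiplies everything by 1.6319: 623.75 → 1017.92 px.

1018 px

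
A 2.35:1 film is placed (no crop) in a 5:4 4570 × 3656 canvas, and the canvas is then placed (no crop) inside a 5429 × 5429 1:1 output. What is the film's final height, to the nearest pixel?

2310 px

2.35:1 in 4570×3656: fills the width, so the film is 4570.00 × 1944.68.
5:4 in 5429×5429: fills the width, so the intermediate becomes 5429.00 × 4343.20 — a scale of ×1.1880.
Applying the same ×1.1880: 1944.68 → 2310.21.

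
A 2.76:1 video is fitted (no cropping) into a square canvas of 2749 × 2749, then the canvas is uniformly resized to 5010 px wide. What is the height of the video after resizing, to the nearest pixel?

1815 px

At 2749×2749 the video is width-limited, so height = 2749 / 2.760 ≈ 996.01 px.
Resizing to 5010 px wide multiplies everything by 1.8225: 996.01 → 1815.22 px.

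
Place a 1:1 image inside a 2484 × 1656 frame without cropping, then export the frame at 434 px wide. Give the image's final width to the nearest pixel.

289 px

Fitted into 2484×1656, the image spans the height; its width is 1656 × 1/1 ≈ 1656.00 px.
Scaling 2484 → 434 is ×0.1747, so the width becomes 1656.00 × 0.1747 ≈ 289.33 px.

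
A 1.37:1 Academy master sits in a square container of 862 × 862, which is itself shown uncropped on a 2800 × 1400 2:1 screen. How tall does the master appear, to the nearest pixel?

Inside the 862×862 canvas the master is width-limited at 862.00 × 629.20.
Second fit — the square canvas into 2800×1400 spans the height: 1400.00 × 1400.00 (×1.6241 from 862×862).
The master scales with it: height 629.20 × 1.6241 ≈ 1021.90.

1022 px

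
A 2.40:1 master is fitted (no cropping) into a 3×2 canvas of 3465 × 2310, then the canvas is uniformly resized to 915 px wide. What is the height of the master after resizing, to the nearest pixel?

Fitted into 3465×2310, the master spans the width; its height is 3465 / 2.400 ≈ 1443.75 px.
Resizing to 915 px wide multiplies everything by 0.2641: 1443.75 → 381.25 px.

381 px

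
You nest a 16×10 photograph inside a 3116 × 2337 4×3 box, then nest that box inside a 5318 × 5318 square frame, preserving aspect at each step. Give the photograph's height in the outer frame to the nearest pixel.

3324 px

16×10 in 3116×2337: fills the width, so the photograph is 3116.00 × 1947.50.
The 4×3 canvas is width-limited in 5318×5318, giving 5318.00 × 3988.50; scale factor 1.7067.
So the photograph's height is 1947.50 × 1.7067 ≈ 3323.75.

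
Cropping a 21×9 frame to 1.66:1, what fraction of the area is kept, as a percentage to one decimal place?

The height stays; only width is cut (since 1.66:1 is narrower than 21×9).
(1.660)/(2.333) ≈ 0.711 of the area survives.

71.1%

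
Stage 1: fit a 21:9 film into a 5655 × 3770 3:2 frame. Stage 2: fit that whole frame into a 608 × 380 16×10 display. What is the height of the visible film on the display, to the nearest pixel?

244 px

21:9 in 5655×3770: fills the width, so the film is 5655.00 × 2423.57.
Second fit — the 3:2 canvas into 608×380 spans the height: 570.00 × 380.00 (×0.1008 from 5655×3770).
So the film's height is 2423.57 × 0.1008 ≈ 244.29.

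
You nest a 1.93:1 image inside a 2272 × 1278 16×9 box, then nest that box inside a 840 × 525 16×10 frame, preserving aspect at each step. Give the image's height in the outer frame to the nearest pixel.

First fit — 1.93:1 into 2272×1278 spans the width: 2272.00 × 1177.20.
16×9 in 840×525: fills the width, so the intermediate becomes 840.00 × 472.50 — a scale of ×0.3697.
The image scales with it: height 1177.20 × 0.3697 ≈ 435.23.

435 px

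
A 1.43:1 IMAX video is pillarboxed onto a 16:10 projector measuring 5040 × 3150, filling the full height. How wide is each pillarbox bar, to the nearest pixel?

The video is 3150 × 1.430 ≈ 4504.50 px wide.
5040 − 4504.50 = 535.50 px of bars (267.75 each).

268 px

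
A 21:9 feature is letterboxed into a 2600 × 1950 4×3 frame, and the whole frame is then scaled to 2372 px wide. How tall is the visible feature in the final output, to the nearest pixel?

1017 px

Fitted into 2600×1950, the feature spans the width; its height is 2600 × 9/21 ≈ 1114.29 px.
The frame scales by 2372/2600 = 0.9123; 1114.29 × 0.9123 ≈ 1016.57 px.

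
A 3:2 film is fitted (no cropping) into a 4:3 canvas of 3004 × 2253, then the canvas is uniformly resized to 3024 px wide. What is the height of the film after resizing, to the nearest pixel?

Fitted into 3004×2253, the film spans the width; its height is 3004 × 2/3 ≈ 2002.67 px.
Resizing to 3024 px wide multiplies everything by 1.0067: 2002.67 → 2016.00 px.

2016 px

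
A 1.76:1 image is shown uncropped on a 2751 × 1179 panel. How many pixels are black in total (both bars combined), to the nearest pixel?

1.76:1 (1.760) < 21×9 (2.333), so the image fills the height.
That makes the image 2075.0400 px wide (1179 × 1.760).
2751 − 2075.0400 = 675.9600 px of bars.
Across the 1179-px span: 675.9600 × 1179 ≈ 796957 px.

796957 pixels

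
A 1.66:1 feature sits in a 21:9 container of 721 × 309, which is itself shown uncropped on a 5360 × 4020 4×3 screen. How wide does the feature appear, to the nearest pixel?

First fit — 1.66:1 into 721×309 spans the height: 512.94 × 309.00.
The 21:9 canvas is width-limited in 5360×4020, giving 5360.00 × 2297.14; scale factor 7.4341.
So the feature's width is 512.94 × 7.4341 ≈ 3813.26.

3813 px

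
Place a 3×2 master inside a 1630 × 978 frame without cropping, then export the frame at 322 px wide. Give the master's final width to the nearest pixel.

290 px

Fitted into 1630×978, the master spans the height; its width is 978 × 3/2 ≈ 1467.00 px.
The frame scales by 322/1630 = 0.1975; 1467.00 × 0.1975 ≈ 289.80 px.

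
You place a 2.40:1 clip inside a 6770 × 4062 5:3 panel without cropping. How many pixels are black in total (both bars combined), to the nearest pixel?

8402698 pixels

2.40:1 is wider than 5:3, so it spans the full width.
Content height = 6770 / 2.400 ≈ 2820.8333 px.
Black = 4062 − 2820.8333 = 1241.1667 px.
Across the 6770-px span: 1241.1667 × 6770 ≈ 8402698 px.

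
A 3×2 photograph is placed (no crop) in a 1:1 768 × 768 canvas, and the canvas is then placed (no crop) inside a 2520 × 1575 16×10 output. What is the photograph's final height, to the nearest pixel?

Inside the 768×768 canvas the photograph is width-limited at 768.00 × 512.00.
The 1:1 canvas is height-limited in 2520×1575, giving 1575.00 × 1575.00; scale factor 2.0508.
The photograph scales with it: height 512.00 × 2.0508 ≈ 1050.00.

1050 px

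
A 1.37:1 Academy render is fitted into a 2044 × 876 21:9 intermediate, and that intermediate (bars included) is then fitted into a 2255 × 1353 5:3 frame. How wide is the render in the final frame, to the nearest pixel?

1324 px

First fit — 1.37:1 Academy into 2044×876 spans the height: 1200.12 × 876.00.
The 21:9 canvas is width-limited in 2255×1353, giving 2255.00 × 966.43; scale factor 1.1032.
Applying the same ×1.1032: 1200.12 → 1324.01.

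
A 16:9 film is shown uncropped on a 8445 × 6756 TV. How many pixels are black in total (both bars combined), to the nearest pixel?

16938031 pixels

16:9 is wider than 5:4, so it spans the full width.
Content height = 8445 × 9/16 ≈ 4750.3125 px.
Leftover height: 6756 − 4750.3125 = 2005.6875 px.
That's 2005.6875 × 8445 ≈ 16938031 black pixels.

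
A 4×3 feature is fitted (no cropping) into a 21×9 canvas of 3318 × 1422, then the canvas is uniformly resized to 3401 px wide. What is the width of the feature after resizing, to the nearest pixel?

In the 3318×1422 frame the feature fills the height: width = 1422 × 4/3 ≈ 1896.00 px.
Resizing to 3401 px wide multiplies everything by 1.0250: 1896.00 → 1943.43 px.

1943 px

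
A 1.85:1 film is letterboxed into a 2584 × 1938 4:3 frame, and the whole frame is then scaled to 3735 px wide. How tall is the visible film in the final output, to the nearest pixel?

At 2584×1938 the film is width-limited, so height = 2584 / 1.850 ≈ 1396.76 px.
The frame scales by 3735/2584 = 1.4454; 1396.76 × 1.4454 ≈ 2018.92 px.

2019 px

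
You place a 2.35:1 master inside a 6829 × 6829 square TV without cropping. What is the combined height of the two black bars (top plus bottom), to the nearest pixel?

3923 px

Since 2.350 > 1.000, the master is width-limited.
The master is 6829 / 2.350 ≈ 2905.96 px tall.
Black = 6829 − 2905.96 = 3923.04 px.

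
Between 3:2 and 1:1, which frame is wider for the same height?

3:2 = 1.5 and 1; 1.5 > 1.

3:2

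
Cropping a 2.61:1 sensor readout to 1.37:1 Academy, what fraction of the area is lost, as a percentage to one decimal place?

47.5%

Going from 2.61:1 to 1.37:1 Academy means cutting width while keeping height.
Area ratio = (1.370)/(2.610) = 52.49%; the remaining 47.51% is cropped out.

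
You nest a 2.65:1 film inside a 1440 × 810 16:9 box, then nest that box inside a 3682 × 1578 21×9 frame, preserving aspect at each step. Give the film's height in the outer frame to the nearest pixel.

1059 px

First fit — 2.65:1 into 1440×810 spans the width: 1440.00 × 543.40.
The 16:9 canvas is height-limited in 3682×1578, giving 2805.33 × 1578.00; scale factor 1.9481.
So the film's height is 543.40 × 1.9481 ≈ 1058.62.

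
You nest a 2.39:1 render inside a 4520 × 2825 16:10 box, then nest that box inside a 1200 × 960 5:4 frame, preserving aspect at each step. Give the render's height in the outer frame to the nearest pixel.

First fit — 2.39:1 into 4520×2825 spans the width: 4520.00 × 1891.21.
Second fit — the 16:10 canvas into 1200×960 spans the width: 1200.00 × 750.00 (×0.2655 from 4520×2825).
The render scales with it: height 1891.21 × 0.2655 ≈ 502.09.

502 px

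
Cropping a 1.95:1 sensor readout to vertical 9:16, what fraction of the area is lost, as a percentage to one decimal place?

The height stays; only width is cut (since vertical 9:16 is narrower than 1.95:1).
(0.562)/(1.950) ≈ 0.288 of the area survives, leaving 71.15% discarded.

71.2%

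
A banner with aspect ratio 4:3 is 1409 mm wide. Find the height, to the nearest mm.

1409·3/4 = 1056.75.

1057 mm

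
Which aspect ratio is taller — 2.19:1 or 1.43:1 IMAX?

2.19 and 1.43; 2.19 > 1.43. The smaller width-to-height ratio is the taller frame.

1.43:1 IMAX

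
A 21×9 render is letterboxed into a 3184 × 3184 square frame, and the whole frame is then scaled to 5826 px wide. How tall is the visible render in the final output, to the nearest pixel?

2497 px

At 3184×3184 the render is width-limited, so height = 3184 × 9/21 ≈ 1364.57 px.
Scaling 3184 → 5826 is ×1.8298, so the height becomes 1364.57 × 1.8298 ≈ 2496.86 px.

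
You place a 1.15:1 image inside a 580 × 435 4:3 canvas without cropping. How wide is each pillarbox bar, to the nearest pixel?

Since 1.150 < 1.333, the image is height-limited.
The image is 435 × 1.150 ≈ 500.25 px wide.
Leftover width: 580 − 500.25 = 79.75 px → 39.88 each side.

40 px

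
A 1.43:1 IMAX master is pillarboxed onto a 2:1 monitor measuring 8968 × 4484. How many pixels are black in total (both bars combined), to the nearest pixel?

1.43:1 IMAX (1.430) < 2:1 (2.000), so the master fills the height.
That makes the image 6412.1200 px wide (4484 × 1.430).
8968 − 6412.1200 = 2555.8800 px of bars.
Across the 4484-px span: 2555.8800 × 4484 ≈ 11460566 px.

11460566 pixels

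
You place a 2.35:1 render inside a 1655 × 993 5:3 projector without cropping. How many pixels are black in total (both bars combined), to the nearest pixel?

477872 pixels

Since 2.350 > 1.667, the render is width-limited.
That makes the image 704.2553 px tall (1655 / 2.350).
Black = 993 − 704.2553 = 288.7447 px.
That's 288.7447 × 1655 ≈ 477872 black pixels.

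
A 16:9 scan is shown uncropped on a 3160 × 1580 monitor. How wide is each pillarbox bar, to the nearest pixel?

176 px

Since 1.778 < 2.000, the scan is height-limited.
The scan is 1580 × 16/9 ≈ 2808.89 px wide.
3160 − 2808.89 = 351.11 px of bars (175.56 each).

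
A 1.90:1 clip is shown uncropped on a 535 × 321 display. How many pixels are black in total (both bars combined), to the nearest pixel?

Since 1.900 > 1.667, the clip is width-limited.
That makes the image 281.5789 px tall (535 / 1.900).
Leftover height: 321 − 281.5789 = 39.4211 px.
That's 39.4211 × 535 ≈ 21090 black pixels.

21090 pixels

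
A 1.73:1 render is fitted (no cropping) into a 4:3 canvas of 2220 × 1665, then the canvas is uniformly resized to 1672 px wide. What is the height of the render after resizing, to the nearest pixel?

966 px

Fitted into 2220×1665, the render spans the width; its height is 2220 / 1.730 ≈ 1283.24 px.
Resizing to 1672 px wide multiplies everything by 0.7532: 1283.24 → 966.47 px.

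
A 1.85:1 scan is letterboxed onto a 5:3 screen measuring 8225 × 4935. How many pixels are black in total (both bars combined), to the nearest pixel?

1.85:1 (1.850) > 5:3 (1.667), so the scan fills the width.
The scan is 8225 / 1.850 ≈ 4445.9459 px tall.
4935 − 4445.9459 = 489.0541 px of bars.
Bar area = 489.0541 × 8225 ≈ 4022470 px.

4022470 pixels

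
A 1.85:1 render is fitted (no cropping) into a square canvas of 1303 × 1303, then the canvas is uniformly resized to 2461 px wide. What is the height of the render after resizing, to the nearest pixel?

Fitted into 1303×1303, the render spans the width; its height is 1303 / 1.850 ≈ 704.32 px.
Resizing to 2461 px wide multiplies everything by 1.8887: 704.32 → 1330.27 px.

1330 px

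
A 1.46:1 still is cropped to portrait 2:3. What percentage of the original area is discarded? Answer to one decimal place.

54.3%

Going from 1.46:1 to portrait 2:3 means cutting width while keeping height.
Fraction kept = (0.667)/(1.460) ≈ 45.66%, so 54.34% is lost.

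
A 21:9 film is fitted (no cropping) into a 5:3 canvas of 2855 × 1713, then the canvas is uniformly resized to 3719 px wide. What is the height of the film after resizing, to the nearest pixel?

Fitted into 2855×1713, the film spans the width; its height is 2855 × 9/21 ≈ 1223.57 px.
Scaling 2855 → 3719 is ×1.3026, so the height becomes 1223.57 × 1.3026 ≈ 1593.86 px.

1594 px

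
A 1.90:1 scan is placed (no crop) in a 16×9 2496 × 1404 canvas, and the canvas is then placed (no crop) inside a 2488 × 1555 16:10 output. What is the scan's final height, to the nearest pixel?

First fit — 1.90:1 into 2496×1404 spans the width: 2496.00 × 1313.68.
16×9 in 2488×1555: fills the width, so the intermediate becomes 2488.00 × 1399.50 — a scale of ×0.9968.
The scan scales with it: height 1313.68 × 0.9968 ≈ 1309.47.

1309 px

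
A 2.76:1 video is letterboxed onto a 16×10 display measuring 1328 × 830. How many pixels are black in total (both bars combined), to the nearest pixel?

463260 pixels

2.76:1 (2.760) > 16×10 (1.600), so the video fills the width.
That makes the image 481.1594 px tall (1328 / 2.760).
Leftover height: 830 − 481.1594 = 348.8406 px.
Bar area = 348.8406 × 1328 ≈ 463260 px.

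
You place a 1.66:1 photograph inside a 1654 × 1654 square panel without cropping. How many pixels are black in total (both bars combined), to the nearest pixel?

1087694 pixels

1.66:1 (1.660) > square (1.000), so the photograph fills the width.
The photograph is 1654 / 1.660 ≈ 996.3855 px tall.
1654 − 996.3855 = 657.6145 px of bars.
Across the 1654-px span: 657.6145 × 1654 ≈ 1087694 px.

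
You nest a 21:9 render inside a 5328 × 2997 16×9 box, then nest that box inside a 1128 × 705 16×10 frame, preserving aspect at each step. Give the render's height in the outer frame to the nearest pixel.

483 px

21:9 in 5328×2997: fills the width, so the render is 5328.00 × 2283.43.
16×9 in 1128×705: fills the width, so the intermediate becomes 1128.00 × 634.50 — a scale of ×0.2117.
So the render's height is 2283.43 × 0.2117 ≈ 483.43.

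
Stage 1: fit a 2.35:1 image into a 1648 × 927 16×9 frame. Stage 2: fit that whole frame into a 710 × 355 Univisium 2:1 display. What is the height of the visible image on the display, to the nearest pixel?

First fit — 2.35:1 into 1648×927 spans the width: 1648.00 × 701.28.
16×9 in 710×355: fills the height, so the intermediate becomes 631.11 × 355.00 — a scale of ×0.3830.
Applying the same ×0.3830: 701.28 → 268.56.

269 px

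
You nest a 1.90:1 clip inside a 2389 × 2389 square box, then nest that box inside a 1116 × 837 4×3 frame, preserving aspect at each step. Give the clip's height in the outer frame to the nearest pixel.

Inside the 2389×2389 canvas the clip is width-limited at 2389.00 × 1257.37.
Second fit — the square canvas into 1116×837 spans the height: 837.00 × 837.00 (×0.3504 from 2389×2389).
The clip scales with it: height 1257.37 × 0.3504 ≈ 440.53.

441 px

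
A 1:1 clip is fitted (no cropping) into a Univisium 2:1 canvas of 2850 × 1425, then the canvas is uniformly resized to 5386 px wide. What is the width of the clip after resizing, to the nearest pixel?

At 2850×1425 the clip is height-limited, so width = 1425 × 1/1 ≈ 1425.00 px.
Resizing to 5386 px wide multiplies everything by 1.8898: 1425.00 → 2693.00 px.

2693 px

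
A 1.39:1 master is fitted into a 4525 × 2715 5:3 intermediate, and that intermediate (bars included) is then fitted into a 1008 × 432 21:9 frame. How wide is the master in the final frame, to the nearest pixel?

600 px

1.39:1 in 4525×2715: fills the height, so the master is 3773.85 × 2715.00.
The 5:3 canvas is height-limited in 1008×432, giving 720.00 × 432.00; scale factor 0.1591.
So the master's width is 3773.85 × 0.1591 ≈ 600.48.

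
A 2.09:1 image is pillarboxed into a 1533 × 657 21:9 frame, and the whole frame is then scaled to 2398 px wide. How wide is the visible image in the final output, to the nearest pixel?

In the 1533×657 frame the image fills the height: width = 657 × 2.090 ≈ 1373.13 px.
Resizing to 2398 px wide multiplies everything by 1.5643: 1373.13 → 2147.92 px.

2148 px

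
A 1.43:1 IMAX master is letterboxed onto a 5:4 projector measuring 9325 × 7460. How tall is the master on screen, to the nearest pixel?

6521 px

1.43:1 IMAX is wider than 5:4, so it spans the full width.
Content height = 9325 / 1.430 ≈ 6520.98 px.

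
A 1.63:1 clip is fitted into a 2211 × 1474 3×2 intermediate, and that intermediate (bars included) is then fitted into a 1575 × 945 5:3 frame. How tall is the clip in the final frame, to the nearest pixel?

1.63:1 in 2211×1474: fills the width, so the clip is 2211.00 × 1356.44.
Second fit — the 3×2 canvas into 1575×945 spans the height: 1417.50 × 945.00 (×0.6411 from 2211×1474).
So the clip's height is 1356.44 × 0.6411 ≈ 869.63.

870 px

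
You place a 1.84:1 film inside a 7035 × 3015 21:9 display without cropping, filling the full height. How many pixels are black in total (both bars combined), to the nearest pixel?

4484511 pixels

Content width = 3015 × 1.840 ≈ 5547.6000 px.
Black = 7035 − 5547.6000 = 1487.4000 px.
Across the 3015-px span: 1487.4000 × 3015 ≈ 4484511 px.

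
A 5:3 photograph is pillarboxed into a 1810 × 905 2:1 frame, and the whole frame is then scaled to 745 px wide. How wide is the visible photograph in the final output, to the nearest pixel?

621 px

Fitted into 1810×905, the photograph spans the height; its width is 905 × 5/3 ≈ 1508.33 px.
The frame scales by 745/1810 = 0.4116; 1508.33 × 0.4116 ≈ 620.83 px.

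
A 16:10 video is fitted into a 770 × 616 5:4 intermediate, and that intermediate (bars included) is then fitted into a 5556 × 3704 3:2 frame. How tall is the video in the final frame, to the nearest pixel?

16:10 in 770×616: fills the width, so the video is 770.00 × 481.25.
5:4 in 5556×3704: fills the height, so the intermediate becomes 4630.00 × 3704.00 — a scale of ×6.0130.
So the video's height is 481.25 × 6.0130 ≈ 2893.75.

2894 px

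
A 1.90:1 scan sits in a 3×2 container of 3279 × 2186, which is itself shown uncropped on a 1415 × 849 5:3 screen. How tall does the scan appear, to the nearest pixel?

First fit — 1.90:1 into 3279×2186 spans the width: 3279.00 × 1725.79.
The 3×2 canvas is height-limited in 1415×849, giving 1273.50 × 849.00; scale factor 0.3884.
Applying the same ×0.3884: 1725.79 → 670.26.

670 px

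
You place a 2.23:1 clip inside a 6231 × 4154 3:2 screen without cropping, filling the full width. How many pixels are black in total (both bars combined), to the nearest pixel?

8473098 pixels

The clip is 6231 / 2.230 ≈ 2794.1704 px tall.
Black = 4154 − 2794.1704 = 1359.8296 px.
Bar area = 1359.8296 × 6231 ≈ 8473098 px.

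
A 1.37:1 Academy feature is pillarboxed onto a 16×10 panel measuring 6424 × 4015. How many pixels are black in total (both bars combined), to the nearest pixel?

3707652 pixels

Since 1.370 < 1.600, the feature is height-limited.
The feature is 4015 × 1.370 ≈ 5500.5500 px wide.
6424 − 5500.5500 = 923.4500 px of bars.
That's 923.4500 × 4015 ≈ 3707652 black pixels.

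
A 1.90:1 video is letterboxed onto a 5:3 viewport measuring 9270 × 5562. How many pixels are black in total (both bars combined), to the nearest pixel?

Since 1.900 > 1.667, the video is width-limited.
The video is 9270 / 1.900 ≈ 4878.9474 px tall.
5562 − 4878.9474 = 683.0526 px of bars.
Bar area = 683.0526 × 9270 ≈ 6331898 px.

6331898 pixels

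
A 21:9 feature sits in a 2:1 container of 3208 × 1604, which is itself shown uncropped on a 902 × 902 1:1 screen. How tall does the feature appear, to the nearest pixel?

Inside the 3208×1604 canvas the feature is width-limited at 3208.00 × 1374.86.
Second fit — the 2:1 canvas into 902×902 spans the width: 902.00 × 451.00 (×0.2812 from 3208×1604).
The feature scales with it: height 1374.86 × 0.2812 ≈ 386.57.

387 px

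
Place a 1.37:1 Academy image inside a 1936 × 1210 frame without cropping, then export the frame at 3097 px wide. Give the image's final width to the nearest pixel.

In the 1936×1210 frame the image fills the height: width = 1210 × 1.370 ≈ 1657.70 px.
The frame scales by 3097/1936 = 1.5997; 1657.70 × 1.5997 ≈ 2651.81 px.

2652 px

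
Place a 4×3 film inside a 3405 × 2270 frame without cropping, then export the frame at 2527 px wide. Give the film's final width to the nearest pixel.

At 3405×2270 the film is height-limited, so width = 2270 × 4/3 ≈ 3026.67 px.
Resizing to 2527 px wide multiplies everything by 0.7421: 3026.67 → 2246.22 px.

2246 px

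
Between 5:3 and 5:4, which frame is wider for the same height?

5:3 = 1.667 and 5:4 = 1.25; 1.667 > 1.25.

5:3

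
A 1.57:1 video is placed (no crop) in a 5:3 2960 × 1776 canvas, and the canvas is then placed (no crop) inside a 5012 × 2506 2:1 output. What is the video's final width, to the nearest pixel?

3934 px

Inside the 2960×1776 canvas the video is height-limited at 2788.32 × 1776.00.
5:3 in 5012×2506: fills the height, so the intermediate becomes 4176.67 × 2506.00 — a scale of ×1.4110.
The video scales with it: width 2788.32 × 1.4110 ≈ 3934.42.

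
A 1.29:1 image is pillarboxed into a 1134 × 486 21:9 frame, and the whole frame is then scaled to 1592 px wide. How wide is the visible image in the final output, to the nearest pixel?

880 px

In the 1134×486 frame the image fills the height: width = 486 × 1.290 ≈ 626.94 px.
The frame scales by 1592/1134 = 1.4039; 626.94 × 1.4039 ≈ 880.15 px.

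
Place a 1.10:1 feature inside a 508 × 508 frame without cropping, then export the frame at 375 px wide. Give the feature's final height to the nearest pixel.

At 508×508 the feature is width-limited, so height = 508 / 1.100 ≈ 461.82 px.
Resizing to 375 px wide multiplies everything by 0.7382: 461.82 → 340.91 px.

341 px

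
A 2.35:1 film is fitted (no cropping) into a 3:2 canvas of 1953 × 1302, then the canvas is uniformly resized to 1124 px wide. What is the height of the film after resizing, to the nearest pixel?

478 px

In the 1953×1302 frame the film fills the width: height = 1953 / 2.350 ≈ 831.06 px.
Resizing to 1124 px wide multiplies everything by 0.5755: 831.06 → 478.30 px.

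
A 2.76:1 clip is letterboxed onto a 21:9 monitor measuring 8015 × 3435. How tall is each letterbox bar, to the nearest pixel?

2.76:1 is wider than 21:9, so it spans the full width.
The clip is 8015 / 2.760 ≈ 2903.99 px tall.
3435 − 2903.99 = 531.01 px of bars (265.51 each).

266 px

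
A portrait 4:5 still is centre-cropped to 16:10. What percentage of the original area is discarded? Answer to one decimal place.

50.0%

The width stays; only height is cut (since 16:10 is wider than portrait 4:5).
Area ratio = (0.800)/(1.600) = 50.00%; the remaining 50.00% is cropped out.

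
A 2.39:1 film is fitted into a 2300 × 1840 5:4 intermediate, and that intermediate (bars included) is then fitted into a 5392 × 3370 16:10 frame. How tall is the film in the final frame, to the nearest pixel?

1763 px

2.39:1 in 2300×1840: fills the width, so the film is 2300.00 × 962.34.
Second fit — the 5:4 canvas into 5392×3370 spans the height: 4212.50 × 3370.00 (×1.8315 from 2300×1840).
So the film's height is 962.34 × 1.8315 ≈ 1762.55.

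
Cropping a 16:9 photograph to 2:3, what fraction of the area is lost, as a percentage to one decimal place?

2:3 is narrower than 16:9, so the crop keeps the full height and trims the width.
(0.667)/(1.778) ≈ 0.375 of the area survives, leaving 62.50% discarded.

62.5%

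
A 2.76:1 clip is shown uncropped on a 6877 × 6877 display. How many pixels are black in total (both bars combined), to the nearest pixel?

30157937 pixels

Since 2.760 > 1.000, the clip is width-limited.
That makes the image 2491.6667 px tall (6877 / 2.760).
6877 − 2491.6667 = 4385.3333 px of bars.
Bar area = 4385.3333 × 6877 ≈ 30157937 px.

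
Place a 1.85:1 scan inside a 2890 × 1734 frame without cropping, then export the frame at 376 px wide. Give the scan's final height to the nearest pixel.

Fitted into 2890×1734, the scan spans the width; its height is 2890 / 1.850 ≈ 1562.16 px.
Scaling 2890 → 376 is ×0.1301, so the height becomes 1562.16 × 0.1301 ≈ 203.24 px.

203 px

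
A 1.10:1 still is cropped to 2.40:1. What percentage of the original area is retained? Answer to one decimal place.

45.8%

2.40:1 is wider than 1.10:1, so the crop keeps the full width and trims the height.
Area ratio = (1.100)/(2.400) = 45.83% retained.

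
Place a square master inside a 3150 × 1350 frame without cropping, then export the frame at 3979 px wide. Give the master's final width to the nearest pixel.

1705 px

Fitted into 3150×1350, the master spans the height; its width is 1350 × 1/1 ≈ 1350.00 px.
Resizing to 3979 px wide multiplies everything by 1.2632: 1350.00 → 1705.29 px.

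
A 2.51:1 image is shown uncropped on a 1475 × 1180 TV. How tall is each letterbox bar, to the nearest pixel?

296 px

2.51:1 is wider than 5:4, so it spans the full width.
That makes the image 587.65 px tall (1475 / 2.510).
1180 − 587.65 = 592.35 px of bars (296.18 each).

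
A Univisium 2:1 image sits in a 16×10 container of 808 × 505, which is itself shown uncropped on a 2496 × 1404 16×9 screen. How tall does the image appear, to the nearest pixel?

First fit — Univisium 2:1 into 808×505 spans the width: 808.00 × 404.00.
16×10 in 2496×1404: fills the height, so the intermediate becomes 2246.40 × 1404.00 — a scale of ×2.7802.
The image scales with it: height 404.00 × 2.7802 ≈ 1123.20.

1123 px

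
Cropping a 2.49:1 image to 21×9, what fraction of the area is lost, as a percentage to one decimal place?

6.3%

Going from 2.49:1 to 21×9 means cutting width while keeping height.
Area ratio = (2.333)/(2.490) = 93.71%; the remaining 6.29% is cropped out.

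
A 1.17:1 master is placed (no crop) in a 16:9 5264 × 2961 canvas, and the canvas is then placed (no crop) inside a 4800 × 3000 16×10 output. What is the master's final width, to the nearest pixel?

First fit — 1.17:1 into 5264×2961 spans the height: 3464.37 × 2961.00.
16:9 in 4800×3000: fills the width, so the intermediate becomes 4800.00 × 2700.00 — a scale of ×0.9119.
So the master's width is 3464.37 × 0.9119 ≈ 3159.00.

3159 px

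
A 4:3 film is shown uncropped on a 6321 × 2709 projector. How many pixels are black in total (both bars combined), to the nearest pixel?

7338681 pixels

4:3 (1.333) < 21:9 (2.333), so the film fills the height.
That makes the image 3612.0000 px wide (2709 × 4/3).
Leftover width: 6321 − 3612.0000 = 2709.0000 px.
That's 2709.0000 × 2709 ≈ 7338681 black pixels.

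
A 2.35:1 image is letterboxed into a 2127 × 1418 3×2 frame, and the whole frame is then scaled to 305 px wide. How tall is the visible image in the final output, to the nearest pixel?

130 px

In the 2127×1418 frame the image fills the width: height = 2127 / 2.350 ≈ 905.11 px.
Resizing to 305 px wide multiplies everything by 0.1434: 905.11 → 129.79 px.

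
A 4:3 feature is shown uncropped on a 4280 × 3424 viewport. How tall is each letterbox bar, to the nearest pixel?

107 px

4:3 is wider than 5:4, so it spans the full width.
That makes the image 3210.00 px tall (4280 × 3/4).
Black = 3424 − 3210.00 = 214.00 px, or 107.00 per bar.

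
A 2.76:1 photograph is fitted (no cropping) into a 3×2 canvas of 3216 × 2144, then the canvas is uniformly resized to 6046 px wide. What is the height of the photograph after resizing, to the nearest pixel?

At 3216×2144 the photograph is width-limited, so height = 3216 / 2.760 ≈ 1165.22 px.
The frame scales by 6046/3216 = 1.8800; 1165.22 × 1.8800 ≈ 2190.58 px.

2191 px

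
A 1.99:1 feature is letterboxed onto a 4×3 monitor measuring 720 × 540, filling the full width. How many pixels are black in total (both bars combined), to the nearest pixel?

Content height = 720 / 1.990 ≈ 361.8090 px.
Leftover height: 540 − 361.8090 = 178.1910 px.
Bar area = 178.1910 × 720 ≈ 128297 px.

128297 pixels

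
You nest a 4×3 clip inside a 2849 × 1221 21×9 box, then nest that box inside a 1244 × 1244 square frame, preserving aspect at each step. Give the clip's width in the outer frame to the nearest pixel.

711 px

First fit — 4×3 into 2849×1221 spans the height: 1628.00 × 1221.00.
Second fit — the 21×9 canvas into 1244×1244 spans the width: 1244.00 × 533.14 (×0.4366 from 2849×1221).
The clip scales with it: width 1628.00 × 0.4366 ≈ 710.86.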